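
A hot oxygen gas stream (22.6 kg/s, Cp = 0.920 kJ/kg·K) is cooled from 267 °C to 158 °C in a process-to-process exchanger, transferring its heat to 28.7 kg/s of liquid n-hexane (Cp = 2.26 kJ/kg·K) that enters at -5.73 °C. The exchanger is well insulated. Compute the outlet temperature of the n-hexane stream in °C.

Heat released by hot stream: Q = 22.6 × 0.920 × (267 − 158) = 2266.3 kJ/s
Energy balance on cold side (adiabatic exchanger): Q = ṁ_c·Cp_c·(T_c,out − T_c,in)
T_c,out = -5.73 + 2266.3/(28.7 × 2.26) = 29.211 °C

T_c,out = 29.2 °C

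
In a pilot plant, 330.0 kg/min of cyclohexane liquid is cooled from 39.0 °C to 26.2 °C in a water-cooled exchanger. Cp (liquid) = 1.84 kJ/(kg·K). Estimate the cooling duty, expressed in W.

Q_c = 130000 W

Q = ṁ·Cp·ΔT = 330.0 × 1.84 × (26.2 − 39.0) = -7772.2 kJ/min
Converting: 7772.2 / 60 s = 129.54 kW
Cooling duty = 129540 W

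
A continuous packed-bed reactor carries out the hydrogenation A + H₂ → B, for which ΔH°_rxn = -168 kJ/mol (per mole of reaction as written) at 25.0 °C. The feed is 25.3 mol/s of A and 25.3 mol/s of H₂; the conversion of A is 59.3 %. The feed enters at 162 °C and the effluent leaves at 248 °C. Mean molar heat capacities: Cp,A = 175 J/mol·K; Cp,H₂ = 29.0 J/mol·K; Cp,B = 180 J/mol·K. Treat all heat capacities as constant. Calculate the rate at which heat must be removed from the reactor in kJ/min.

Q_out = 129000 kJ/min

Extent of reaction ξ = 0.593 × 25.3 = 15.003 mol/s
Reaction term: ξ·ΔH°_rxn = 15.003 × -168 = -2520.5 kJ/s
Sensible, feed 162→25 °C: -707.08 kJ/s
Outlet flows (mol/s): A 10.297, H₂ 10.297, B 15.003
Sensible, products 25→248 °C: 1070.7 kJ/s
Q = ΔH = -2156.9 kJ/s = -2156.9 kW
Heat removed = 129420 kJ/min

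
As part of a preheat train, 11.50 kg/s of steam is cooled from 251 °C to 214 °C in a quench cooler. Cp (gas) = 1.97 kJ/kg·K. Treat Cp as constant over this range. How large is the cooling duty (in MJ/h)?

Q = ṁ·Cp·ΔT = 11.50 × 1.97 × (214 − 251) = -838.24 kJ/s
Cooling duty = 3017.6 MJ/h

Q_c = 3020 MJ/h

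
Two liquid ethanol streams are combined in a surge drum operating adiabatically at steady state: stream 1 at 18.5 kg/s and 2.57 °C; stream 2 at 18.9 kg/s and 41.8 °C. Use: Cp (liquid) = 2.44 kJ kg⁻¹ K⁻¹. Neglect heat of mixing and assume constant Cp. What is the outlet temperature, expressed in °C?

Adiabatic, steady state ⇒ Σ ṁᵢCp,ᵢ(T_out − Tᵢ) = 0
Σ ṁᵢCp,ᵢTᵢ = 18.5×2.44×2.57 + 18.9×2.44×41.8 = 2043.7
Σ ṁᵢCp,ᵢ = 18.5×2.44 + 18.9×2.44 = 91.256
T_out = 2043.7 / 91.256 = 22.395 °C

T_out = 22.4 °C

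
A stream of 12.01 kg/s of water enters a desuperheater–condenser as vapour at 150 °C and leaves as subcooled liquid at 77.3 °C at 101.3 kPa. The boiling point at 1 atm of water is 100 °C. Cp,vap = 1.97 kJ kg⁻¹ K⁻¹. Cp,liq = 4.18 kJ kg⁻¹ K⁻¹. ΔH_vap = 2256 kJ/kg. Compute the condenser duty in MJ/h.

Q_c = 106000 MJ/h

vapour 150→100 °C: -98.5 kJ/kg
condensation at 100 °C: -2256 kJ/kg
liquid 100→77.3 °C: -94.886 kJ/kg
Δh = -98.5 + -2256 + -94.886 = -2449.4 kJ/kg
Q = ṁ·Δh = 12.01 kg/s × -2449.4 kJ/kg = -29417 kJ/s
|Q| = 29417 kW = 105900 MJ/h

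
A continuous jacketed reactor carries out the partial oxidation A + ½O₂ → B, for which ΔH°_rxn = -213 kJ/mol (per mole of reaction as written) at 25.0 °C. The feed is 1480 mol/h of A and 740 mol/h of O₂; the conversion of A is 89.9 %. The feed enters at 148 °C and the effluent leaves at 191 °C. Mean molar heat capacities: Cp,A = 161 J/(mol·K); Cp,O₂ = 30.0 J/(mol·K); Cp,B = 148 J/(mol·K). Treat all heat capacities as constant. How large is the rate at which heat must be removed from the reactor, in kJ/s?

Extent of reaction ξ = 0.899 × 1480 = 1330.5 mol/h
Reaction term: ξ·ΔH°_rxn = 1330.5 × -213 = -283400 kJ/h
Sensible, feed 148→25 °C: -32039 kJ/h
Outlet flows (mol/h): A 149.48, O₂ 74.74, B 1330.5
Sensible, products 25→191 °C: 37055 kJ/h
Q = ΔH = -278380 kJ/h = -77.329 kW
Heat removed = 77.329 kJ/s

Q_out = 77.3 kJ/s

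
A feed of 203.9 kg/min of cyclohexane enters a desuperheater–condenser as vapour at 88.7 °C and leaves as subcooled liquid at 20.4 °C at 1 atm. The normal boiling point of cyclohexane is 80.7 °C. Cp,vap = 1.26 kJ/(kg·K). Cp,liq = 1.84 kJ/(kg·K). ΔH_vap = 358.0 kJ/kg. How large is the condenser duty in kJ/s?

vapour 88.7→80.7 °C: -10.08 kJ/kg
condensation at 80.7 °C: -358 kJ/kg
liquid 80.7→20.4 °C: -110.95 kJ/kg
Δh = -10.08 + -358 + -110.95 = -479.03 kJ/kg
Q = ṁ·Δh = 203.9 kg/min × -479.03 kJ/kg = -97675 kJ/min
|Q| = 1627.9 kW

Q_c = 1630 kJ/s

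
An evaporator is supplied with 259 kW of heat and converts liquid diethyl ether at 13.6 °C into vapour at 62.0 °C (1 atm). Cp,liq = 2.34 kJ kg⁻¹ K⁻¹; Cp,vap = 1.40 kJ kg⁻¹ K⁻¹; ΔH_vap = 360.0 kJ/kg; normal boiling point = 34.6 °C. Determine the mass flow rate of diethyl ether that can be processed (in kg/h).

Δh = 2.34×(34.6−13.6) + 360.0 + 1.40×(62.0−34.6) = 447.5 kJ/kg
Q = 259 kW = 259 kJ/s = 932400 kJ/h
ṁ = Q/Δh = 932400 / 447.5 = 2083.6 kg/h

ṁ = 2080 kg/h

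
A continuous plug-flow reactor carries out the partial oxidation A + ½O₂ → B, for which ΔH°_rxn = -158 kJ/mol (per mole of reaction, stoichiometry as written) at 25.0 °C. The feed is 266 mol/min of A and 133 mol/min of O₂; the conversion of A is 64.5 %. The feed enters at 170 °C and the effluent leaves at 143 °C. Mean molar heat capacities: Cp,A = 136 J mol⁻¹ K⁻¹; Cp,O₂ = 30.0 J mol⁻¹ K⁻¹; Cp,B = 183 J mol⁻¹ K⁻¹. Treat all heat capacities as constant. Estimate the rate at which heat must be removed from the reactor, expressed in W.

Extent of reaction ξ = 0.645 × 266 = 171.57 mol/min
Reaction term: ξ·ΔH°_rxn = 171.57 × -158 = -27108 kJ/min
Sensible, feed 170→25 °C: -5824.1 kJ/min
Outlet flows (mol/min): A 94.43, O₂ 47.215, B 171.57
Sensible, products 25→143 °C: 5387.4 kJ/min
Q = ΔH = -27545 kJ/min = -459.08 kW
Heat removed = 459080 W

Q_out = 459000 W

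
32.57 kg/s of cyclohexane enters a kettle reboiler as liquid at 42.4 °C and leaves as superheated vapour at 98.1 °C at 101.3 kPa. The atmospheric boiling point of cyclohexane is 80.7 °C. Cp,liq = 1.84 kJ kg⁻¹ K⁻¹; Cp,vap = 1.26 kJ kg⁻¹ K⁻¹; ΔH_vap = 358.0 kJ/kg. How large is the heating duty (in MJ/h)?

liquid 42.4→80.7 °C: 70.472 kJ/kg
vaporisation at 80.7 °C: 358 kJ/kg
vapour 80.7→98.1 °C: 21.924 kJ/kg
Δh = 70.472 + 358 + 21.924 = 450.4 kJ/kg
Q = ṁ·Δh = 32.57 kg/s × 450.4 kJ/kg = 14669 kJ/s
|Q| = 14669 kW = 52810 MJ/h

Q = 52800 MJ/h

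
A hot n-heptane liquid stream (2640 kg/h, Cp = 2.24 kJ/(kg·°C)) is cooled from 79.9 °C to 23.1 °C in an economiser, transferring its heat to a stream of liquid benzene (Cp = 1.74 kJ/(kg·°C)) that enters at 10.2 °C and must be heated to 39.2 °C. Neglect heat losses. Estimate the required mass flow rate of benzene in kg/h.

ṁ_c = 6660 kg/h

Heat released by hot stream: Q = 2640 × 2.24 × (79.9 − 23.1) = 335890 kJ/h
Energy balance on cold side (adiabatic exchanger): Q = ṁ_c·Cp_c·(T_c,out − T_c,in)
ṁ_c = 335890 / [1.74 × (39.2 − 10.2)] = 6656.6 kg/h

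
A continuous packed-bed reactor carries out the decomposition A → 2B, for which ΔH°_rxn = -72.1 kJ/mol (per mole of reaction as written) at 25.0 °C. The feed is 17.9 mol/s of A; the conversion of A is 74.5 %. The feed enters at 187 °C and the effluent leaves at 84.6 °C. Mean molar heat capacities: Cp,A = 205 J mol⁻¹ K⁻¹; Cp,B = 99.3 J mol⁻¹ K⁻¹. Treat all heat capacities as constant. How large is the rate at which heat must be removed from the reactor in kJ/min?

Q_out = 80500 kJ/min

Extent of reaction ξ = 0.745 × 17.9 = 13.335 mol/s
Reaction term: ξ·ΔH°_rxn = 13.335 × -72.1 = -961.49 kJ/s
Sensible, feed 187→25 °C: -594.46 kJ/s
Outlet flows (mol/s): A 4.5645, B 26.671
Sensible, products 25→84.6 °C: 213.62 kJ/s
Q = ΔH = -1342.3 kJ/s = -1342.3 kW
Heat removed = 80540 kJ/min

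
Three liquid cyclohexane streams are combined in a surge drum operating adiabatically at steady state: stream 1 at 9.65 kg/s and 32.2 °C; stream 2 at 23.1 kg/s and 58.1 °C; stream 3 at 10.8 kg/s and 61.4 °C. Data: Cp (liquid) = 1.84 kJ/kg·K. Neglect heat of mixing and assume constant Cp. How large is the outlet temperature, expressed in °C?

No heat crosses the boundary, so H_out = H_in.
T_out = Σ ṁᵢCp,ᵢTᵢ / Σ ṁᵢCp,ᵢ
      = 4261.4 / 80.132 = 53.179 °C

T_out = 53.2 °C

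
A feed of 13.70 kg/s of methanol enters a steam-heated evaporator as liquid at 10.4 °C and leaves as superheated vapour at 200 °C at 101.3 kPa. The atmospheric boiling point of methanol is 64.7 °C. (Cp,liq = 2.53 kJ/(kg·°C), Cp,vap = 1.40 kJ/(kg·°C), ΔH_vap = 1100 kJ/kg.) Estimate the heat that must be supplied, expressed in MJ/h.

Q = 70400 MJ/h

liquid 10.4→64.7 °C: 137.38 kJ/kg
vaporisation at 64.7 °C: 1100 kJ/kg
vapour 64.7→200 °C: 189.42 kJ/kg
Δh = 137.38 + 1100 + 189.42 = 1426.8 kJ/kg
Q = ṁ·Δh = 13.70 kg/s × 1426.8 kJ/kg = 19547 kJ/s
|Q| = 19547 kW = 70370 MJ/h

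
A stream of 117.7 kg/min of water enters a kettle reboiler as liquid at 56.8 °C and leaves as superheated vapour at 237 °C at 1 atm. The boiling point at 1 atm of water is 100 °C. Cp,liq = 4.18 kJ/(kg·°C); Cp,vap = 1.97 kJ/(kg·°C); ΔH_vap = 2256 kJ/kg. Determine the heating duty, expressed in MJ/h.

Q = 19100 MJ/h

liquid 56.8→100 °C: 180.58 kJ/kg
vaporisation at 100 °C: 2256 kJ/kg
vapour 100→237 °C: 269.89 kJ/kg
Δh = 180.58 + 2256 + 269.89 = 2706.5 kJ/kg
Q = ṁ·Δh = 117.7 kg/min × 2706.5 kJ/kg = 318550 kJ/min
|Q| = 5309.2 kW = 19113 MJ/h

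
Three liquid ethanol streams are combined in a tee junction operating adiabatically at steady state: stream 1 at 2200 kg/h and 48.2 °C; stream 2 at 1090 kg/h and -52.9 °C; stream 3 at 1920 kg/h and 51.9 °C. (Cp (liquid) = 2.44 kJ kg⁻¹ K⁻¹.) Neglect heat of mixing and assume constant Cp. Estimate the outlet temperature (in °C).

Energy balance with Q = 0: Σ ṁᵢCp,ᵢ(T_out − Tᵢ) = 0
Σ ṁᵢCp,ᵢTᵢ = 2200×2.44×48.2 + 1090×2.44×-52.9 + 1920×2.44×51.9 = 361190
Σ ṁᵢCp,ᵢ = 2200×2.44 + 1090×2.44 + 1920×2.44 = 12712
T_out = 361190 / 12712 = 28.412 °C

T_out = 28.4 °C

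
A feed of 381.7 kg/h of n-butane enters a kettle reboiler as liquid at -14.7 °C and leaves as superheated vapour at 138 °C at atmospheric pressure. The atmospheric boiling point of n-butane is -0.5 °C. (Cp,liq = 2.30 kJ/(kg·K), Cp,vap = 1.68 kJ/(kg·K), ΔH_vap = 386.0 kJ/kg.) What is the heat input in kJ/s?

Q = 69.1 kJ/s

liquid -14.7→-0.5 °C: 32.66 kJ/kg
vaporisation at -0.5 °C: 386 kJ/kg
vapour -0.5→138 °C: 232.68 kJ/kg
Δh = 32.66 + 386 + 232.68 = 651.34 kJ/kg
Q = ṁ·Δh = 381.7 kg/h × 651.34 kJ/kg = 248620 kJ/h
|Q| = 69.06 kW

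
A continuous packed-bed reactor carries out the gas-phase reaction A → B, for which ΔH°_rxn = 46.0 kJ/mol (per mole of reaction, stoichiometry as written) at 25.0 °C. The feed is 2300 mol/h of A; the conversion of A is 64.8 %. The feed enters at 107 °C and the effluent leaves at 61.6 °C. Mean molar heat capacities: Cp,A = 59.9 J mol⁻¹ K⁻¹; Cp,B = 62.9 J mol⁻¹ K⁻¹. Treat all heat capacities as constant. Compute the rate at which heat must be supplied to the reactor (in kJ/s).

Extent of reaction ξ = 0.648 × 2300 = 1490.4 mol/h
Reaction term: ξ·ΔH°_rxn = 1490.4 × 46.0 = 68558 kJ/h
Sensible, feed 107→25 °C: -11297 kJ/h
Outlet flows (mol/h): A 809.6, B 1490.4
Sensible, products 25→61.6 °C: 5206 kJ/h
Q = ΔH = 62467 kJ/h = 17.352 kW
Heat supplied = 17.352 kJ/s

Q_in = 17.4 kJ/s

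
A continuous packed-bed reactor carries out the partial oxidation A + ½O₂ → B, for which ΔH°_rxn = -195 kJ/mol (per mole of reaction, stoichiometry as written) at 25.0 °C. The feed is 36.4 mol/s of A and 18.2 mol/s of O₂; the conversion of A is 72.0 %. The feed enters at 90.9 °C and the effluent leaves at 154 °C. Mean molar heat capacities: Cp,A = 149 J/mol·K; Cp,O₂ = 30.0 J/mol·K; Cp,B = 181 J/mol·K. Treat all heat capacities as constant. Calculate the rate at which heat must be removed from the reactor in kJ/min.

Q_out = 281000 kJ/min

Extent of reaction ξ = 0.720 × 36.4 = 26.208 mol/s
Reaction term: ξ·ΔH°_rxn = 26.208 × -195 = -5110.6 kJ/s
Sensible, feed 90.9→25 °C: -393.4 kJ/s
Outlet flows (mol/s): A 10.192, O₂ 5.096, B 26.208
Sensible, products 25→154 °C: 827.55 kJ/s
Q = ΔH = -4676.4 kJ/s = -4676.4 kW
Heat removed = 280580 kJ/min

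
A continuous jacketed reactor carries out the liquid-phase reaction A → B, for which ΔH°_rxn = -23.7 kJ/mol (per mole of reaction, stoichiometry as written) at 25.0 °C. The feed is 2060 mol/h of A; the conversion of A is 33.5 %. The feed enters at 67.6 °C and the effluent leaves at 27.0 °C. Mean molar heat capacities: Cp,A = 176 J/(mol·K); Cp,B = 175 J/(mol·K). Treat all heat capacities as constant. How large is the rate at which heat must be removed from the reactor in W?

Extent of reaction ξ = 0.335 × 2060 = 690.1 mol/h
Reaction term: ξ·ΔH°_rxn = 690.1 × -23.7 = -16355 kJ/h
Sensible, feed 67.6→25 °C: -15445 kJ/h
Outlet flows (mol/h): A 1369.9, B 690.1
Sensible, products 25→27.0 °C: 723.74 kJ/h
Q = ΔH = -31077 kJ/h = -8.6324 kW
Heat removed = 8632.4 W

Q_out = 8630 W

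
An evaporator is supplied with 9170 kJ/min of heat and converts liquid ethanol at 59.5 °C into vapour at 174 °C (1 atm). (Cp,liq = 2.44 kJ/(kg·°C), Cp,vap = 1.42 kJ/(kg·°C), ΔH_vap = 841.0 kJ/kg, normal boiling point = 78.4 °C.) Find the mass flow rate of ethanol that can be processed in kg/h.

ṁ = 538 kg/h

Δh = 2.44×(78.4−59.5) + 841.0 + 1.42×(174−78.4) = 1022.9 kJ/kg
Q = 9170 kJ/min = 152.83 kJ/s = 550200 kJ/h
ṁ = Q/Δh = 550200 / 1022.9 = 537.9 kg/h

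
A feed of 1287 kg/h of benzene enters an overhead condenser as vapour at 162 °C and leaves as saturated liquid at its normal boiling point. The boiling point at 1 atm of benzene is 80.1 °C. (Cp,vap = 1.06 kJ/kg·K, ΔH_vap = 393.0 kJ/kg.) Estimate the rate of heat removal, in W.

Q_c = 172000 W

vapour 162→80.1 °C: -86.814 kJ/kg
condensation at 80.1 °C: -393 kJ/kg
Δh = -86.814 + -393 = -479.81 kJ/kg
Q = ṁ·Δh = 1287 kg/h × -479.81 kJ/kg = -617520 kJ/h
|Q| = 171.53 kW = 171530 W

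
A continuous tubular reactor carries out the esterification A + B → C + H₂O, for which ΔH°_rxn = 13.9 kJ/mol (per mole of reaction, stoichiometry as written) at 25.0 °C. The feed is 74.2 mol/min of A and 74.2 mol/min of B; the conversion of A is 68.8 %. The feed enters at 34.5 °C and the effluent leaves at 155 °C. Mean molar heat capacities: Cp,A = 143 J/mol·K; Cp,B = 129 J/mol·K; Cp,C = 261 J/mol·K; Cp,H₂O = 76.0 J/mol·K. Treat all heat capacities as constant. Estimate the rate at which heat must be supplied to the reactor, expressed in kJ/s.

Q_in = 59.5 kJ/s

Extent of reaction ξ = 0.688 × 74.2 = 51.05 mol/min
Reaction term: ξ·ΔH°_rxn = 51.05 × 13.9 = 709.59 kJ/min
Sensible, feed 34.5→25 °C: -191.73 kJ/min
Outlet flows (mol/min): A 23.15, B 23.15, C 51.05, H₂O 51.05
Sensible, products 25→155 °C: 3055.1 kJ/min
Q = ΔH = 3572.9 kJ/min = 59.549 kW
Heat supplied = 59.549 kJ/s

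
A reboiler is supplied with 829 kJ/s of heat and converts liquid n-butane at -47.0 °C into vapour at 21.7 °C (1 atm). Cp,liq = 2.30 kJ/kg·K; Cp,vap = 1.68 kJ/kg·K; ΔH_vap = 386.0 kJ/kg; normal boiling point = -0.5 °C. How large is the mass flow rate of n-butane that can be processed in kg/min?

Δh = 2.30×(-0.5−-47.0) + 386.0 + 1.68×(21.7−-0.5) = 530.25 kJ/kg
Q = 829 kJ/s = 829 kJ/s = 49740 kJ/min
ṁ = Q/Δh = 49740 / 530.25 = 93.806 kg/min

ṁ = 93.8 kg/min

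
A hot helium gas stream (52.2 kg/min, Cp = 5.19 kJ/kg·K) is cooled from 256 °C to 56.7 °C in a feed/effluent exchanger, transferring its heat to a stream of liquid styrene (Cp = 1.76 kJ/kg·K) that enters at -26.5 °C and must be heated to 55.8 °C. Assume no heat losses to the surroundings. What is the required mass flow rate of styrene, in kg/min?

Heat released by hot stream: Q = 52.2 × 5.19 × (256 − 56.7) = 53994 kJ/min
Energy balance on cold side (adiabatic exchanger): Q = ṁ_c·Cp_c·(T_c,out − T_c,in)
ṁ_c = 53994 / [1.76 × (55.8 − -26.5)] = 372.76 kg/min

ṁ_c = 373 kg/min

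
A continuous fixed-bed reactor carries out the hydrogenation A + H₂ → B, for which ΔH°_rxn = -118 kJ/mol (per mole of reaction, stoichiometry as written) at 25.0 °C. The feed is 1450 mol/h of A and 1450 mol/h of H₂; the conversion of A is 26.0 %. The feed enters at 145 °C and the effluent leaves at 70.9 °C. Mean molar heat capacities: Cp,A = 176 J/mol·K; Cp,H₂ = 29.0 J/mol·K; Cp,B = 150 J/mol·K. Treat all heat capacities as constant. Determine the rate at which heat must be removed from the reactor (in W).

Extent of reaction ξ = 0.260 × 1450 = 377 mol/h
Reaction term: ξ·ΔH°_rxn = 377 × -118 = -44486 kJ/h
Sensible, feed 145→25 °C: -35670 kJ/h
Outlet flows (mol/h): A 1073, H₂ 1073, B 377
Sensible, products 25→70.9 °C: 12692 kJ/h
Q = ΔH = -67464 kJ/h = -18.74 kW
Heat removed = 18740 W

Q_out = 18700 W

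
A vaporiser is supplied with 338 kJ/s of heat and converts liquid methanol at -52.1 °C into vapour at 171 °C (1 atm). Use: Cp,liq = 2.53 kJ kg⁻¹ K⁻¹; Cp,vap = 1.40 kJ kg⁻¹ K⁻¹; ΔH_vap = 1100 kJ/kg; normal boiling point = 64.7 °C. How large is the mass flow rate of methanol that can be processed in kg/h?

ṁ = 788 kg/h

Δh = 2.53×(64.7−-52.1) + 1100 + 1.40×(171−64.7) = 1544.3 kJ/kg
Q = 338 kJ/s = 338 kJ/s = 1.2168e+06 kJ/h
ṁ = Q/Δh = 1.2168e+06 / 1544.3 = 787.92 kg/h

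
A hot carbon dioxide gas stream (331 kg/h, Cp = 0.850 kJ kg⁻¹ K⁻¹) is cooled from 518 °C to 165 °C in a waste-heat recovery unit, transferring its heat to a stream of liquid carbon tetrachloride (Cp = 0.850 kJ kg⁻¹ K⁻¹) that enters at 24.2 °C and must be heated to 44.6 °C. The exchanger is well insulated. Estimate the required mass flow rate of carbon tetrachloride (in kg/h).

Heat released by hot stream: Q = 331 × 0.850 × (518 − 165) = 99317 kJ/h
Energy balance on cold side (adiabatic exchanger): Q = ṁ_c·Cp_c·(T_c,out − T_c,in)
ṁ_c = 99317 / [0.850 × (44.6 − 24.2)] = 5727.6 kg/h

ṁ_c = 5730 kg/h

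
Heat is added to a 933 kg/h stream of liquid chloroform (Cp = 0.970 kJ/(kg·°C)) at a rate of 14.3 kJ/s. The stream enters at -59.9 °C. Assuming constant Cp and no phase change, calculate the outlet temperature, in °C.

Q = 14.3 kJ/s = 51480 kJ/h
ΔT = Q/(ṁ·Cp) = 51480/(933×0.970) = 56.883 K
T_out = -59.9 + 56.883 = -3.0167 °C

T_out = -3.02 °C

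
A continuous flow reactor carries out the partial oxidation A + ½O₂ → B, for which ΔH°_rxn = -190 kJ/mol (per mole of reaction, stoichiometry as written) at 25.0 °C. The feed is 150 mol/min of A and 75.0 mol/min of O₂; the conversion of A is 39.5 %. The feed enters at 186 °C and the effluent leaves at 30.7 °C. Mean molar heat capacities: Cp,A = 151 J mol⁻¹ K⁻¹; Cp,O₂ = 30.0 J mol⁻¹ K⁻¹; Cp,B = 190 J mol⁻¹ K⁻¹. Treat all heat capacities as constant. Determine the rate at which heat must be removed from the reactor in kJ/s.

Extent of reaction ξ = 0.395 × 150 = 59.25 mol/min
Reaction term: ξ·ΔH°_rxn = 59.25 × -190 = -11258 kJ/min
Sensible, feed 186→25 °C: -4008.9 kJ/min
Outlet flows (mol/min): A 90.75, O₂ 45.375, B 59.25
Sensible, products 25→30.7 °C: 150.04 kJ/min
Q = ΔH = -15116 kJ/min = -251.94 kW
Heat removed = 251.94 kJ/s

Q_out = 252 kJ/s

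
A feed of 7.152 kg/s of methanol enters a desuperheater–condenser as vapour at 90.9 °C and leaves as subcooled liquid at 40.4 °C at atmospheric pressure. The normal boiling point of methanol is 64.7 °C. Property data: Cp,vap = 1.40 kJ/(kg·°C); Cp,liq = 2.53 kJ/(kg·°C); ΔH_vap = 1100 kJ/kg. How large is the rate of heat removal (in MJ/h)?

Q_c = 30800 MJ/h

vapour 90.9→64.7 °C: -36.68 kJ/kg
condensation at 64.7 °C: -1100 kJ/kg
liquid 64.7→40.4 °C: -61.479 kJ/kg
Δh = -36.68 + -1100 + -61.479 = -1198.2 kJ/kg
Q = ṁ·Δh = 7.152 kg/s × -1198.2 kJ/kg = -8569.2 kJ/s
|Q| = 8569.2 kW = 30849 MJ/h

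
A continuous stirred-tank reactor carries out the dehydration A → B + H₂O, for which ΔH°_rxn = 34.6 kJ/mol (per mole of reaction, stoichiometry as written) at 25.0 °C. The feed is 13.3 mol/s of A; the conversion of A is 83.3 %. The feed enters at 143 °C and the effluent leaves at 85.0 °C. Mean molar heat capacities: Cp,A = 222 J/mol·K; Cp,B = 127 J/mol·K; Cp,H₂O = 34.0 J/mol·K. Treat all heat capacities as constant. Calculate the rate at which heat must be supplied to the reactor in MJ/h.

Q_in = 618 MJ/h

Extent of reaction ξ = 0.833 × 13.3 = 11.079 mol/s
Reaction term: ξ·ΔH°_rxn = 11.079 × 34.6 = 383.33 kJ/s
Sensible, feed 143→25 °C: -348.41 kJ/s
Outlet flows (mol/s): A 2.2211, B 11.079, H₂O 11.079
Sensible, products 25→85.0 °C: 136.61 kJ/s
Q = ΔH = 171.53 kJ/s = 171.53 kW
Heat supplied = 617.51 MJ/h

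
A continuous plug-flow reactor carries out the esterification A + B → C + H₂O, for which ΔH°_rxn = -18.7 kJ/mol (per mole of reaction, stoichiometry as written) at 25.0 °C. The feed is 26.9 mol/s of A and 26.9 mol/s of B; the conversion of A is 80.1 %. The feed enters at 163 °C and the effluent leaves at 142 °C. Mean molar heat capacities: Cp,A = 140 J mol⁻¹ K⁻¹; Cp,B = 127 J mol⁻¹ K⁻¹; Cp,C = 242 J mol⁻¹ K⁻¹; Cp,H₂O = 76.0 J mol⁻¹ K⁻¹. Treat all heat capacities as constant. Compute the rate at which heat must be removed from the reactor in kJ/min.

Extent of reaction ξ = 0.801 × 26.9 = 21.547 mol/s
Reaction term: ξ·ΔH°_rxn = 21.547 × -18.7 = -402.93 kJ/s
Sensible, feed 163→25 °C: -991.16 kJ/s
Outlet flows (mol/s): A 5.3531, B 5.3531, C 21.547, H₂O 21.547
Sensible, products 25→142 °C: 968.9 kJ/s
Q = ΔH = -425.18 kJ/s = -425.18 kW
Heat removed = 25511 kJ/min

Q_out = 25500 kJ/min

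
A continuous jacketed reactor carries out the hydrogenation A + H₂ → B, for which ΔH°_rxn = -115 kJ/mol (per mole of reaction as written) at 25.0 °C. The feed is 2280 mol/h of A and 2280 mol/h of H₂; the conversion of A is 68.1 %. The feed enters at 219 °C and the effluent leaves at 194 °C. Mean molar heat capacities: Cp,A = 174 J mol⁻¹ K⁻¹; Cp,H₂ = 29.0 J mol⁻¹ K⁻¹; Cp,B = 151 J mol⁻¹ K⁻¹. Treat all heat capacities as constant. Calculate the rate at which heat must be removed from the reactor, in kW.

Q_out = 56.6 kW

Extent of reaction ξ = 0.681 × 2280 = 1552.7 mol/h
Reaction term: ξ·ΔH°_rxn = 1552.7 × -115 = -178560 kJ/h
Sensible, feed 219→25 °C: -89791 kJ/h
Outlet flows (mol/h): A 727.32, H₂ 727.32, B 1552.7
Sensible, products 25→194 °C: 64575 kJ/h
Q = ΔH = -203770 kJ/h = -56.604 kW
Heat removed = 56.604 kW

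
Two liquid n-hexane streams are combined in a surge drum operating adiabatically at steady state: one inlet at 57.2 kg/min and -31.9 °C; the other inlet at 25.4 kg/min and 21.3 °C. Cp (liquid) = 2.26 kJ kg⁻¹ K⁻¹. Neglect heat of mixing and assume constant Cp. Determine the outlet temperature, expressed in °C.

T_out = -15.5 °C

No heat crosses the boundary, so H_out = H_in.
Σ ṁᵢCp,ᵢTᵢ = 57.2×2.26×-31.9 + 25.4×2.26×21.3 = -2901.1
Σ ṁᵢCp,ᵢ = 57.2×2.26 + 25.4×2.26 = 186.68
T_out = -2901.1 / 186.68 = -15.541 °C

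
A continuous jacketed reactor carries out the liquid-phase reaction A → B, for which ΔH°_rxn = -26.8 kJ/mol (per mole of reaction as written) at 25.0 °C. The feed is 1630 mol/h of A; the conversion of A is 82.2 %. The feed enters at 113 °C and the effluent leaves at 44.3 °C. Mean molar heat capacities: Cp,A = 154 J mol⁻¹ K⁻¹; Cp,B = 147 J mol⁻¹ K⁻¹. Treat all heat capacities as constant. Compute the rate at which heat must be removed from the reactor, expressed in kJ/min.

Extent of reaction ξ = 0.822 × 1630 = 1339.9 mol/h
Reaction term: ξ·ΔH°_rxn = 1339.9 × -26.8 = -35908 kJ/h
Sensible, feed 113→25 °C: -22090 kJ/h
Outlet flows (mol/h): A 290.14, B 1339.9
Sensible, products 25→44.3 °C: 4663.7 kJ/h
Q = ΔH = -53334 kJ/h = -14.815 kW
Heat removed = 888.91 kJ/min

Q_out = 889 kJ/min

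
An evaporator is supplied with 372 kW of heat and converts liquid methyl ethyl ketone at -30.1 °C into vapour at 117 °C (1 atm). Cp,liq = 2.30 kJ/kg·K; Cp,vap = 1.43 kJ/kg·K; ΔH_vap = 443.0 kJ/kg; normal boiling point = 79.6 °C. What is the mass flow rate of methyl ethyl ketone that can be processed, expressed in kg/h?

ṁ = 1790 kg/h

Δh = 2.30×(79.6−-30.1) + 443.0 + 1.43×(117−79.6) = 748.79 kJ/kg
Q = 372 kW = 372 kJ/s = 1.3392e+06 kJ/h
ṁ = Q/Δh = 1.3392e+06 / 748.79 = 1788.5 kg/h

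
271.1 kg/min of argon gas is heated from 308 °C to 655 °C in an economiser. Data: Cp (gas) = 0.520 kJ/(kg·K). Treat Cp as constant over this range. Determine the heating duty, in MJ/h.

Q = 2940 MJ/h

Q = ṁ·Cp·ΔT = 271.1 × 0.520 × (655 − 308) = 48917 kJ/min
Converting: 48917 / 60 s = 815.29 kW
Heating duty = 2935 MJ/h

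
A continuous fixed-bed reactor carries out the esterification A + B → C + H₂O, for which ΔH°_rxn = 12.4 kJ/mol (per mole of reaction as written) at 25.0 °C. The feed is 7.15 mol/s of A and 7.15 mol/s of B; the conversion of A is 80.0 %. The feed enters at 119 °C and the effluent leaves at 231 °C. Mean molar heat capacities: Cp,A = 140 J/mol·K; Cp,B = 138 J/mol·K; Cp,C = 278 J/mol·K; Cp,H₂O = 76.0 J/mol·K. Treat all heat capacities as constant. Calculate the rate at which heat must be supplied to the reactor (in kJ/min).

Extent of reaction ξ = 0.800 × 7.15 = 5.72 mol/s
Reaction term: ξ·ΔH°_rxn = 5.72 × 12.4 = 70.928 kJ/s
Sensible, feed 119→25 °C: -186.84 kJ/s
Outlet flows (mol/s): A 1.43, B 1.43, C 5.72, H₂O 5.72
Sensible, products 25→231 °C: 499.02 kJ/s
Q = ΔH = 383.1 kJ/s = 383.1 kW
Heat supplied = 22986 kJ/min

Q_in = 23000 kJ/min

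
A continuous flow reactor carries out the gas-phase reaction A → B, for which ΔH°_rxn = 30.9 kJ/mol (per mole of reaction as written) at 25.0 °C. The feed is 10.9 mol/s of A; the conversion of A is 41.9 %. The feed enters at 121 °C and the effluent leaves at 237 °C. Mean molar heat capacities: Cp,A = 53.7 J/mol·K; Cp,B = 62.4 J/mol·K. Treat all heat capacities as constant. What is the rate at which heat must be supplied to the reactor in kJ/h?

Extent of reaction ξ = 0.419 × 10.9 = 4.5671 mol/s
Reaction term: ξ·ΔH°_rxn = 4.5671 × 30.9 = 141.12 kJ/s
Sensible, feed 121→25 °C: -56.192 kJ/s
Outlet flows (mol/s): A 6.3329, B 4.5671
Sensible, products 25→237 °C: 132.51 kJ/s
Q = ΔH = 217.45 kJ/s = 217.45 kW
Heat supplied = 782800 kJ/h

Q_in = 783000 kJ/h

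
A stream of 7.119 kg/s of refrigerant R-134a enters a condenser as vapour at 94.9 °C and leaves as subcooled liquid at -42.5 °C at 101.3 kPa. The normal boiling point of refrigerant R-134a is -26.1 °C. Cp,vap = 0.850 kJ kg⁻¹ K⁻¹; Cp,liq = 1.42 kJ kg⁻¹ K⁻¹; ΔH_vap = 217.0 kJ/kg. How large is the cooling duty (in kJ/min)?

Q_c = 147000 kJ/min

vapour 94.9→-26.1 °C: -102.85 kJ/kg
condensation at -26.1 °C: -217 kJ/kg
liquid -26.1→-42.5 °C: -23.288 kJ/kg
Δh = -102.85 + -217 + -23.288 = -343.14 kJ/kg
Q = ṁ·Δh = 7.119 kg/s × -343.14 kJ/kg = -2442.8 kJ/s
|Q| = 2442.8 kW = 146570 kJ/min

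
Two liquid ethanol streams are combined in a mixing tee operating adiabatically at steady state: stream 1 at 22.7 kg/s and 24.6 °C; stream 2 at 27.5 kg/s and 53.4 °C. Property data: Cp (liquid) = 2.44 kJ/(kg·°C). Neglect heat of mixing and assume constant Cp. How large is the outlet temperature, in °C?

Energy balance with Q = 0: Σ ṁᵢCp,ᵢ(T_out − Tᵢ) = 0
Σ ṁᵢCp,ᵢTᵢ = 22.7×2.44×24.6 + 27.5×2.44×53.4 = 4945.7
Σ ṁᵢCp,ᵢ = 22.7×2.44 + 27.5×2.44 = 122.49
T_out = 4945.7 / 122.49 = 40.377 °C

T_out = 40.4 °C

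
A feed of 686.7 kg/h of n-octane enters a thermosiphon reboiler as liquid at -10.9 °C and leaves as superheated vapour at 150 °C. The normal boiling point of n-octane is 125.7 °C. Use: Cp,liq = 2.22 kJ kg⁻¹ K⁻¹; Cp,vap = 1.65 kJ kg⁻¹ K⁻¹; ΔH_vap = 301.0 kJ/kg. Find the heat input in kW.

Q = 123 kW

liquid -10.9→125.7 °C: 303.25 kJ/kg
vaporisation at 125.7 °C: 301 kJ/kg
vapour 125.7→150 °C: 40.095 kJ/kg
Δh = 303.25 + 301 + 40.095 = 644.35 kJ/kg
Q = ṁ·Δh = 686.7 kg/h × 644.35 kJ/kg = 442470 kJ/h
|Q| = 122.91 kW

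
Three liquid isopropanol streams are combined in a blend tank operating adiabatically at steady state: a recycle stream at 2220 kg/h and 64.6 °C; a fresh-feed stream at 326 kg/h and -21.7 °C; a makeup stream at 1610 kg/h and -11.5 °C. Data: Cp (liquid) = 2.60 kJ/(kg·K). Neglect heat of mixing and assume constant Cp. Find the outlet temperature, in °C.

T_out = 28.4 °C

Adiabatic, steady state ⇒ Σ ṁᵢCp,ᵢ(T_out − Tᵢ) = 0
T_out = Σ ṁᵢCp,ᵢTᵢ / Σ ṁᵢCp,ᵢ
      = 306340 / 10806 = 28.35 °C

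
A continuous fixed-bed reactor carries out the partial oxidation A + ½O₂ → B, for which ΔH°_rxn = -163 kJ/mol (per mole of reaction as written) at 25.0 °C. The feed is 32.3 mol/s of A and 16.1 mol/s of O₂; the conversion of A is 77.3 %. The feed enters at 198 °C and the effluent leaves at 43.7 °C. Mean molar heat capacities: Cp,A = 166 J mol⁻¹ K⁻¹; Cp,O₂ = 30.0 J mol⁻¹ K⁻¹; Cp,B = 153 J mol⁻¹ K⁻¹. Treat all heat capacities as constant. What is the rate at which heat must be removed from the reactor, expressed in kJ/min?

Q_out = 299000 kJ/min

Extent of reaction ξ = 0.773 × 32.3 = 24.968 mol/s
Reaction term: ξ·ΔH°_rxn = 24.968 × -163 = -4069.8 kJ/s
Sensible, feed 198→25 °C: -1011.2 kJ/s
Outlet flows (mol/s): A 7.3321, O₂ 3.6161, B 24.968
Sensible, products 25→43.7 °C: 96.225 kJ/s
Q = ΔH = -4984.7 kJ/s = -4984.7 kW
Heat removed = 299080 kJ/min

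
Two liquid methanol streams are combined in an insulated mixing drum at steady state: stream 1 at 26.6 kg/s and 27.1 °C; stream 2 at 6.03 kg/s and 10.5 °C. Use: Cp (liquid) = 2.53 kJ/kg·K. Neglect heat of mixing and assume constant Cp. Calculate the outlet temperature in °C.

Adiabatic, steady state ⇒ Σ ṁᵢCp,ᵢ(T_out − Tᵢ) = 0
T_out = Σ ṁᵢCp,ᵢTᵢ / Σ ṁᵢCp,ᵢ
      = 1984 / 82.554 = 24.032 °C

T_out = 24.0 °C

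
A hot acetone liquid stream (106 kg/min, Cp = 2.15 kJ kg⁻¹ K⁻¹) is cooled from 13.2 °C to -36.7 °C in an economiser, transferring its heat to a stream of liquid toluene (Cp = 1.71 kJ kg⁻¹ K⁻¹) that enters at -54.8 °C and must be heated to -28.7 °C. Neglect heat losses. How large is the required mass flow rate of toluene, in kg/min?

Heat released by hot stream: Q = 106 × 2.15 × (13.2 − -36.7) = 11372 kJ/min
Energy balance on cold side (adiabatic exchanger): Q = ṁ_c·Cp_c·(T_c,out − T_c,in)
ṁ_c = 11372 / [1.71 × (-28.7 − -54.8)] = 254.81 kg/min

ṁ_c = 255 kg/min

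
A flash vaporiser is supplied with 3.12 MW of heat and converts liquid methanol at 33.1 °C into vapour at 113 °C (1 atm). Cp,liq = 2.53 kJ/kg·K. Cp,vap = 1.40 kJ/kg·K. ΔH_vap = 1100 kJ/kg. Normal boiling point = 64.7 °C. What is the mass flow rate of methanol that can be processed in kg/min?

ṁ = 150 kg/min

Δh = 2.53×(64.7−33.1) + 1100 + 1.40×(113−64.7) = 1247.6 kJ/kg
Q = 3.12 MW = 3120 kJ/s = 187200 kJ/min
ṁ = Q/Δh = 187200 / 1247.6 = 150.05 kg/min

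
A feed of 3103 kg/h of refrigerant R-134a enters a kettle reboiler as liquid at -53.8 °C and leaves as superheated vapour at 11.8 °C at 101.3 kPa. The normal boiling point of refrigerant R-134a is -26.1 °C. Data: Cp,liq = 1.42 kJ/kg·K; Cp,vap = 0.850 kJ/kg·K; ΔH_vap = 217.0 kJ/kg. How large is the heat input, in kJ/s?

Q = 249 kJ/s

liquid -53.8→-26.1 °C: 39.334 kJ/kg
vaporisation at -26.1 °C: 217 kJ/kg
vapour -26.1→11.8 °C: 32.215 kJ/kg
Δh = 39.334 + 217 + 32.215 = 288.55 kJ/kg
Q = ṁ·Δh = 3103 kg/h × 288.55 kJ/kg = 895370 kJ/h
|Q| = 248.71 kW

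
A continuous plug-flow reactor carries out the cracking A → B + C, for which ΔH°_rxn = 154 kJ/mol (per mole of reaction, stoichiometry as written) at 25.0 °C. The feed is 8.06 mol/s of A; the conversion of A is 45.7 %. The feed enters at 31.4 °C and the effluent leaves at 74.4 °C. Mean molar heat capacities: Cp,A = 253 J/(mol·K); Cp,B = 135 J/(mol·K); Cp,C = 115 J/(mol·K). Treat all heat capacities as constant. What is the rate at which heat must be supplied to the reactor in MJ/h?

Q_in = 2360 MJ/h

Extent of reaction ξ = 0.457 × 8.06 = 3.6834 mol/s
Reaction term: ξ·ΔH°_rxn = 3.6834 × 154 = 567.25 kJ/s
Sensible, feed 31.4→25 °C: -13.051 kJ/s
Outlet flows (mol/s): A 4.3766, B 3.6834, C 3.6834
Sensible, products 25→74.4 °C: 100.19 kJ/s
Q = ΔH = 654.39 kJ/s = 654.39 kW
Heat supplied = 2355.8 MJ/h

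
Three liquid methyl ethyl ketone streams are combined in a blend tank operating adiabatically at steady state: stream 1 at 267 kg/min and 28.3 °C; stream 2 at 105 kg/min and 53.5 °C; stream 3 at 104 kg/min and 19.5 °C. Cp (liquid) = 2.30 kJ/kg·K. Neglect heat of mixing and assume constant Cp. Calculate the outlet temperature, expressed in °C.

Energy balance with Q = 0: Σ ṁᵢCp,ᵢ(T_out − Tᵢ) = 0
T_out = Σ ṁᵢCp,ᵢTᵢ / Σ ṁᵢCp,ᵢ
      = 34964 / 1094.8 = 31.936 °C

T_out = 31.9 °C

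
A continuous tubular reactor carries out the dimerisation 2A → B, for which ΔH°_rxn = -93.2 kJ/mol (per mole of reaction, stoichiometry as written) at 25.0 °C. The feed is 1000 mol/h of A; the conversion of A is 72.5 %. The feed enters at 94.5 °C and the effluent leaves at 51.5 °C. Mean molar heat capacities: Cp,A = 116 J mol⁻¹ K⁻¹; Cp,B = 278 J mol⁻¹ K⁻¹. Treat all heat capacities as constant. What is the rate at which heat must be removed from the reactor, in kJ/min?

Q_out = 639 kJ/min

Extent of reaction ξ = 0.725 × 1000 / 2 = 362.5 mol/h
Reaction term: ξ·ΔH°_rxn = 362.5 × -93.2 = -33785 kJ/h
Sensible, feed 94.5→25 °C: -8062 kJ/h
Outlet flows (mol/h): A 275, B 362.5
Sensible, products 25→51.5 °C: 3515.9 kJ/h
Q = ΔH = -38331 kJ/h = -10.648 kW
Heat removed = 638.85 kJ/min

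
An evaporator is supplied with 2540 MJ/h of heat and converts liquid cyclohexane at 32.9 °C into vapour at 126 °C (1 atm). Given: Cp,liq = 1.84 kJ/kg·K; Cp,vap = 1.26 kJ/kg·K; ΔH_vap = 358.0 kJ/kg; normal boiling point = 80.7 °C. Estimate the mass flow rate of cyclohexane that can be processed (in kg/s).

ṁ = 1.40 kg/s

Δh = 1.84×(80.7−32.9) + 358.0 + 1.26×(126−80.7) = 503.03 kJ/kg
Q = 2540 MJ/h = 705.56 kJ/s = 705.56 kJ/s
ṁ = Q/Δh = 705.56 / 503.03 = 1.4026 kg/s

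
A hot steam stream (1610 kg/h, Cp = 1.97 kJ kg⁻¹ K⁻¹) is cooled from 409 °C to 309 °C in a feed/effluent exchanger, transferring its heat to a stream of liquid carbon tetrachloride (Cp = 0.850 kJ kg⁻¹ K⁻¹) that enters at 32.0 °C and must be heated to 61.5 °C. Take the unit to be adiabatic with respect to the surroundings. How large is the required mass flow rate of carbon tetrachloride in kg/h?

ṁ_c = 12600 kg/h

Heat released by hot stream: Q = 1610 × 1.97 × (409 − 309) = 317170 kJ/h
Energy balance on cold side (adiabatic exchanger): Q = ṁ_c·Cp_c·(T_c,out − T_c,in)
ṁ_c = 317170 / [0.850 × (61.5 − 32.0)] = 12649 kg/h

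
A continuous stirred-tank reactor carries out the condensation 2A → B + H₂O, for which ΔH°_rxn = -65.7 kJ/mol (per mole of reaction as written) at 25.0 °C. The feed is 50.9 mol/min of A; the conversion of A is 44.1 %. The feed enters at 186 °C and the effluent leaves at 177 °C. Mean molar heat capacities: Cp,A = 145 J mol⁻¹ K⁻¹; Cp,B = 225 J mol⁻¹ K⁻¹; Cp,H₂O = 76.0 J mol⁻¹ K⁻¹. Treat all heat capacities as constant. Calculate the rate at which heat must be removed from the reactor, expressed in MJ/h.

Q_out = 47.1 MJ/h

Extent of reaction ξ = 0.441 × 50.9 / 2 = 11.223 mol/min
Reaction term: ξ·ΔH°_rxn = 11.223 × -65.7 = -737.38 kJ/min
Sensible, feed 186→25 °C: -1188.3 kJ/min
Outlet flows (mol/min): A 28.453, B 11.223, H₂O 11.223
Sensible, products 25→177 °C: 1140.6 kJ/min
Q = ΔH = -785.04 kJ/min = -13.084 kW
Heat removed = 47.102 MJ/h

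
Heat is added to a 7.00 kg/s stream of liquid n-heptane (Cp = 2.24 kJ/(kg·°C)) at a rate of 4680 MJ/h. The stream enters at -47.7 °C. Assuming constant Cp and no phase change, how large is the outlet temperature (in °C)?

Q = 4680 MJ/h = 1300 kJ/s
ΔT = Q/(ṁ·Cp) = 1300/(7.00×2.24) = 82.908 K
T_out = -47.7 + 82.908 = 35.208 °C

T_out = 35.2 °C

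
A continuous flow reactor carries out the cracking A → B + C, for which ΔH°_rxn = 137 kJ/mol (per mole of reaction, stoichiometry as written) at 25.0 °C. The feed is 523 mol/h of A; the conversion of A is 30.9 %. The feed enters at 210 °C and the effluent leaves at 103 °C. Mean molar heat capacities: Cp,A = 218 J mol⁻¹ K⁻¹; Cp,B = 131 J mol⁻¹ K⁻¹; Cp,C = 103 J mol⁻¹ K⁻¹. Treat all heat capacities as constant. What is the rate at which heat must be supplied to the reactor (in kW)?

Q_in = 2.82 kW

Extent of reaction ξ = 0.309 × 523 = 161.61 mol/h
Reaction term: ξ·ΔH°_rxn = 161.61 × 137 = 22140 kJ/h
Sensible, feed 210→25 °C: -21093 kJ/h
Outlet flows (mol/h): A 361.39, B 161.61, C 161.61
Sensible, products 25→103 °C: 9094.8 kJ/h
Q = ΔH = 10142 kJ/h = 2.8173 kW
Heat supplied = 2.8173 kW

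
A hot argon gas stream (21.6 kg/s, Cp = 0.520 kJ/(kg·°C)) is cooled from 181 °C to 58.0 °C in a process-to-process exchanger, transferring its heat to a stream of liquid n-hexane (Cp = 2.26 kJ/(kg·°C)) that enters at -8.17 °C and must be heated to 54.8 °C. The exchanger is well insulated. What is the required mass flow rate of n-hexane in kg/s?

ṁ_c = 9.71 kg/s

Heat released by hot stream: Q = 21.6 × 0.520 × (181 − 58.0) = 1381.5 kJ/s
Energy balance on cold side (adiabatic exchanger): Q = ṁ_c·Cp_c·(T_c,out − T_c,in)
ṁ_c = 1381.5 / [2.26 × (54.8 − -8.17)] = 9.7078 kg/s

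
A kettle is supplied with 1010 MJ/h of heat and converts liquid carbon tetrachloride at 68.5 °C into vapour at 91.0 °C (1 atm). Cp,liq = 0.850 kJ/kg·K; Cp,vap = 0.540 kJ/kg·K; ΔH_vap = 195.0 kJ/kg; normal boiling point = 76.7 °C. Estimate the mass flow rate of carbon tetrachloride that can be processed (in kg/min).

ṁ = 80.3 kg/min

Δh = 0.850×(76.7−68.5) + 195.0 + 0.540×(91.0−76.7) = 209.69 kJ/kg
Q = 1010 MJ/h = 280.56 kJ/s = 16833 kJ/min
ṁ = Q/Δh = 16833 / 209.69 = 80.276 kg/min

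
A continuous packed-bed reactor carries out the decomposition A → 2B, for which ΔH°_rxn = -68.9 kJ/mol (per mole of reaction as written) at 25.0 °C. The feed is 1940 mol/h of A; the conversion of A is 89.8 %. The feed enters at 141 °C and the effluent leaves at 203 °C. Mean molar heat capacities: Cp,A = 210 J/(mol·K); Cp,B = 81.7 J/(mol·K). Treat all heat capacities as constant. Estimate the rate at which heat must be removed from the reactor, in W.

Q_out = 30300 W

Extent of reaction ξ = 0.898 × 1940 = 1742.1 mol/h
Reaction term: ξ·ΔH°_rxn = 1742.1 × -68.9 = -120030 kJ/h
Sensible, feed 141→25 °C: -47258 kJ/h
Outlet flows (mol/h): A 197.88, B 3484.2
Sensible, products 25→203 °C: 58067 kJ/h
Q = ΔH = -109220 kJ/h = -30.34 kW
Heat removed = 30340 W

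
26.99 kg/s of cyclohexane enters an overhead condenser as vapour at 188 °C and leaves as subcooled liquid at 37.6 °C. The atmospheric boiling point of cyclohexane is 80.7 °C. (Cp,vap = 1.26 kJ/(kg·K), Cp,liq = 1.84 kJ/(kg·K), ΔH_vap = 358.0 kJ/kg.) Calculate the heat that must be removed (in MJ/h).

vapour 188→80.7 °C: -135.2 kJ/kg
condensation at 80.7 °C: -358 kJ/kg
liquid 80.7→37.6 °C: -79.304 kJ/kg
Δh = -135.2 + -358 + -79.304 = -572.5 kJ/kg
Q = ṁ·Δh = 26.99 kg/s × -572.5 kJ/kg = -15452 kJ/s
|Q| = 15452 kW = 55627 MJ/h

Q_c = 55600 MJ/h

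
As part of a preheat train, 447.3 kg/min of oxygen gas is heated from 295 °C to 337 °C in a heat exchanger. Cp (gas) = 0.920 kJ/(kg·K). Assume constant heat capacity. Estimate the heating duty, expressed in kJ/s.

Q = ṁ·Cp·ΔT = 447.3 × 0.920 × (337 − 295) = 17284 kJ/min
Converting: 17284 / 60 s = 288.06 kW

Q = 288 kJ/s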